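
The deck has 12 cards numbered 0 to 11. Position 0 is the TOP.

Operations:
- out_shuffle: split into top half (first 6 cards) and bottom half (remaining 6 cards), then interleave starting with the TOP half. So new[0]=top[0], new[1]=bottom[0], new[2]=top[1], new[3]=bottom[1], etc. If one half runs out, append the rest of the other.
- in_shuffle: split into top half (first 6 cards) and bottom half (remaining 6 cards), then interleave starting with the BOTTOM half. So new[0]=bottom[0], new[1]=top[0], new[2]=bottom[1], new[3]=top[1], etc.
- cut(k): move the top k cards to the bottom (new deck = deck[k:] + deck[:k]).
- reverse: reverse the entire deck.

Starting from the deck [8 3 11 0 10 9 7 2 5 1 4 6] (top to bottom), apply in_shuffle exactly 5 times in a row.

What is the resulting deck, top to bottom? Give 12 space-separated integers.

Answer: 4 5 7 10 11 8 6 1 2 9 0 3

Derivation:
After op 1 (in_shuffle): [7 8 2 3 5 11 1 0 4 10 6 9]
After op 2 (in_shuffle): [1 7 0 8 4 2 10 3 6 5 9 11]
After op 3 (in_shuffle): [10 1 3 7 6 0 5 8 9 4 11 2]
After op 4 (in_shuffle): [5 10 8 1 9 3 4 7 11 6 2 0]
After op 5 (in_shuffle): [4 5 7 10 11 8 6 1 2 9 0 3]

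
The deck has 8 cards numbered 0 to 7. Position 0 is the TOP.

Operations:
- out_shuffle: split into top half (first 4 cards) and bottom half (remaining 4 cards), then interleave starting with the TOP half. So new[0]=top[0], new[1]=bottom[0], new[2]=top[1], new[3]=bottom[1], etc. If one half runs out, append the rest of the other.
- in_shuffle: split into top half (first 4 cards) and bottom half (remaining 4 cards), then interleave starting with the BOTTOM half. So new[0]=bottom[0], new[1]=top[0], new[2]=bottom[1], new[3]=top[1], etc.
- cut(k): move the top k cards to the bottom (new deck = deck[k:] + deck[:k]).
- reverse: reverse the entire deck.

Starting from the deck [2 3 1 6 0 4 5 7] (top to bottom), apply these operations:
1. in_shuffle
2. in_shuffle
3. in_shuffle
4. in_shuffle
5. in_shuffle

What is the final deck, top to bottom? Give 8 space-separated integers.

Answer: 3 6 4 7 2 1 0 5

Derivation:
After op 1 (in_shuffle): [0 2 4 3 5 1 7 6]
After op 2 (in_shuffle): [5 0 1 2 7 4 6 3]
After op 3 (in_shuffle): [7 5 4 0 6 1 3 2]
After op 4 (in_shuffle): [6 7 1 5 3 4 2 0]
After op 5 (in_shuffle): [3 6 4 7 2 1 0 5]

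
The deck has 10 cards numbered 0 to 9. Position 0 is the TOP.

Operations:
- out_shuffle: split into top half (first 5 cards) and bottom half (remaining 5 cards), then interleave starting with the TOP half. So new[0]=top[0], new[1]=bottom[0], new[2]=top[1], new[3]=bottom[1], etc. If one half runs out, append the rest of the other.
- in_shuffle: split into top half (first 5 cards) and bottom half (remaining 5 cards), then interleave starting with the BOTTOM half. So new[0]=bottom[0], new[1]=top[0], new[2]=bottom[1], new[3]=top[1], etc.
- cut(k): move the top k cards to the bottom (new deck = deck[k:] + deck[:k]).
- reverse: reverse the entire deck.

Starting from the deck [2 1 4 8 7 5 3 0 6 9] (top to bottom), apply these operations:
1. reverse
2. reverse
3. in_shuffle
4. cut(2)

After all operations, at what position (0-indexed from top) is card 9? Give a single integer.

After op 1 (reverse): [9 6 0 3 5 7 8 4 1 2]
After op 2 (reverse): [2 1 4 8 7 5 3 0 6 9]
After op 3 (in_shuffle): [5 2 3 1 0 4 6 8 9 7]
After op 4 (cut(2)): [3 1 0 4 6 8 9 7 5 2]
Card 9 is at position 6.

Answer: 6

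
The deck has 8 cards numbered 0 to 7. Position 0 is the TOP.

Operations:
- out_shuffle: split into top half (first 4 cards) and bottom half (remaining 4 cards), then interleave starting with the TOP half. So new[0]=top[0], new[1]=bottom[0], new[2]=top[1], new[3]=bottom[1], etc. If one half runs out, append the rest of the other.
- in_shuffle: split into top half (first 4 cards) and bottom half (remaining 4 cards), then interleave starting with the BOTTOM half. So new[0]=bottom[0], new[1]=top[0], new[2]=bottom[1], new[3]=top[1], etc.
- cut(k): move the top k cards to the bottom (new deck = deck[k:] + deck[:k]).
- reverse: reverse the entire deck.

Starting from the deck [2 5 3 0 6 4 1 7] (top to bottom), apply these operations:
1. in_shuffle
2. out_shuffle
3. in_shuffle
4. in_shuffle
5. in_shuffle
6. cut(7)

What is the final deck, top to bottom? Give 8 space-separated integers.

Answer: 6 0 5 7 4 3 2 1

Derivation:
After op 1 (in_shuffle): [6 2 4 5 1 3 7 0]
After op 2 (out_shuffle): [6 1 2 3 4 7 5 0]
After op 3 (in_shuffle): [4 6 7 1 5 2 0 3]
After op 4 (in_shuffle): [5 4 2 6 0 7 3 1]
After op 5 (in_shuffle): [0 5 7 4 3 2 1 6]
After op 6 (cut(7)): [6 0 5 7 4 3 2 1]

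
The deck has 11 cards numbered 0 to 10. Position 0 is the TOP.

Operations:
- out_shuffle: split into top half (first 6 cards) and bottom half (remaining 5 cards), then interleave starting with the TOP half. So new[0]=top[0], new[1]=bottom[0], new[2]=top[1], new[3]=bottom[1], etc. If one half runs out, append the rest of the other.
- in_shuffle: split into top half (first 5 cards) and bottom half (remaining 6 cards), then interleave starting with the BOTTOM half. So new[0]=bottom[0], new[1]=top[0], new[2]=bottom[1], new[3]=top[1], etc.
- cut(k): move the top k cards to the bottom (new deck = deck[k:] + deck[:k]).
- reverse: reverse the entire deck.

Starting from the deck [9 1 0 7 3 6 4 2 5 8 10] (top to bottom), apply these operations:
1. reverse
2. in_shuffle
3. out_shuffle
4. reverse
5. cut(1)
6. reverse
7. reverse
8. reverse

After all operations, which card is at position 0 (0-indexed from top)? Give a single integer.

After op 1 (reverse): [10 8 5 2 4 6 3 7 0 1 9]
After op 2 (in_shuffle): [6 10 3 8 7 5 0 2 1 4 9]
After op 3 (out_shuffle): [6 0 10 2 3 1 8 4 7 9 5]
After op 4 (reverse): [5 9 7 4 8 1 3 2 10 0 6]
After op 5 (cut(1)): [9 7 4 8 1 3 2 10 0 6 5]
After op 6 (reverse): [5 6 0 10 2 3 1 8 4 7 9]
After op 7 (reverse): [9 7 4 8 1 3 2 10 0 6 5]
After op 8 (reverse): [5 6 0 10 2 3 1 8 4 7 9]
Position 0: card 5.

Answer: 5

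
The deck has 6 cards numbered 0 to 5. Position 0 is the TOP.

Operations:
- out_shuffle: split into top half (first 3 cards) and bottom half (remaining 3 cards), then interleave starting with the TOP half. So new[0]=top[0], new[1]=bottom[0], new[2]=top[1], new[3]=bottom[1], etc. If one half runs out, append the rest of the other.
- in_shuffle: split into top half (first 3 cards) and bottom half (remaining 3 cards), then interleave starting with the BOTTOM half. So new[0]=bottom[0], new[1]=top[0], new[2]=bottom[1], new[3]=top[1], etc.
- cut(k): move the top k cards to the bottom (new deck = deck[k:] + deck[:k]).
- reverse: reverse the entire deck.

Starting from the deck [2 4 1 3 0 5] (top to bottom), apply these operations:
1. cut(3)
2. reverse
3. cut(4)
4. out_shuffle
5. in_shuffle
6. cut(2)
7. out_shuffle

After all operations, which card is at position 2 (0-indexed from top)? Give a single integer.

After op 1 (cut(3)): [3 0 5 2 4 1]
After op 2 (reverse): [1 4 2 5 0 3]
After op 3 (cut(4)): [0 3 1 4 2 5]
After op 4 (out_shuffle): [0 4 3 2 1 5]
After op 5 (in_shuffle): [2 0 1 4 5 3]
After op 6 (cut(2)): [1 4 5 3 2 0]
After op 7 (out_shuffle): [1 3 4 2 5 0]
Position 2: card 4.

Answer: 4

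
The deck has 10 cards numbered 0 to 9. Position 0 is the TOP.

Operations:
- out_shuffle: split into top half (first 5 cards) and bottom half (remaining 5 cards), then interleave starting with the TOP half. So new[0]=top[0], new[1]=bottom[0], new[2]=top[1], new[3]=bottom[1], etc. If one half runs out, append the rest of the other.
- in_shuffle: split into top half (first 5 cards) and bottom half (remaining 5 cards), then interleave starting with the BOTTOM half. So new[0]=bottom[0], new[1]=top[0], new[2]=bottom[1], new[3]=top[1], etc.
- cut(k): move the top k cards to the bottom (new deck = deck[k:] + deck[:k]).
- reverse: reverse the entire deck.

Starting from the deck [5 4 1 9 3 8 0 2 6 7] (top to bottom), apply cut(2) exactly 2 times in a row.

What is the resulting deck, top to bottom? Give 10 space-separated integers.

Answer: 3 8 0 2 6 7 5 4 1 9

Derivation:
After op 1 (cut(2)): [1 9 3 8 0 2 6 7 5 4]
After op 2 (cut(2)): [3 8 0 2 6 7 5 4 1 9]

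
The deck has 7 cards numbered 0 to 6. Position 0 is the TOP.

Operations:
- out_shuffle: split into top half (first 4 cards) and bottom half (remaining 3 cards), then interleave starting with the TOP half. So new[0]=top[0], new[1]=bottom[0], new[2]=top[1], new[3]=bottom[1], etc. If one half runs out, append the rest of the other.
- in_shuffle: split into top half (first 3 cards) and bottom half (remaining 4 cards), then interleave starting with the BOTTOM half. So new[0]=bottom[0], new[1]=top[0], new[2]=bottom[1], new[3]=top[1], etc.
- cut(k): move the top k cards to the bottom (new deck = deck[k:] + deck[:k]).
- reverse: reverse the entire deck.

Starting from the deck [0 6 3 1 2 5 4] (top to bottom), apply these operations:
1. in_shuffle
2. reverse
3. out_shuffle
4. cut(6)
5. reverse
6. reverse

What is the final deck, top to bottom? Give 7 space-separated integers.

After op 1 (in_shuffle): [1 0 2 6 5 3 4]
After op 2 (reverse): [4 3 5 6 2 0 1]
After op 3 (out_shuffle): [4 2 3 0 5 1 6]
After op 4 (cut(6)): [6 4 2 3 0 5 1]
After op 5 (reverse): [1 5 0 3 2 4 6]
After op 6 (reverse): [6 4 2 3 0 5 1]

Answer: 6 4 2 3 0 5 1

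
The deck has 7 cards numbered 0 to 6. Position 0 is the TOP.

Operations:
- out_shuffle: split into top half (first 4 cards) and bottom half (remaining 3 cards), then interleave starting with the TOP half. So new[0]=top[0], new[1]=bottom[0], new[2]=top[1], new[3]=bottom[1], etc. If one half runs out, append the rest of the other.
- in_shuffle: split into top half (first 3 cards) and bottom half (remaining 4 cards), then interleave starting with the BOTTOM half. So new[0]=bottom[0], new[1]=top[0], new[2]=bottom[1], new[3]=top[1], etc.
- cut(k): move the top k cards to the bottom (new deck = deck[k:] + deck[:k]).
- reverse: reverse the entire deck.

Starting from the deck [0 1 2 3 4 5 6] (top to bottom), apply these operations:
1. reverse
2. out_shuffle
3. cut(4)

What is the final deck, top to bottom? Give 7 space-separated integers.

Answer: 4 0 3 6 2 5 1

Derivation:
After op 1 (reverse): [6 5 4 3 2 1 0]
After op 2 (out_shuffle): [6 2 5 1 4 0 3]
After op 3 (cut(4)): [4 0 3 6 2 5 1]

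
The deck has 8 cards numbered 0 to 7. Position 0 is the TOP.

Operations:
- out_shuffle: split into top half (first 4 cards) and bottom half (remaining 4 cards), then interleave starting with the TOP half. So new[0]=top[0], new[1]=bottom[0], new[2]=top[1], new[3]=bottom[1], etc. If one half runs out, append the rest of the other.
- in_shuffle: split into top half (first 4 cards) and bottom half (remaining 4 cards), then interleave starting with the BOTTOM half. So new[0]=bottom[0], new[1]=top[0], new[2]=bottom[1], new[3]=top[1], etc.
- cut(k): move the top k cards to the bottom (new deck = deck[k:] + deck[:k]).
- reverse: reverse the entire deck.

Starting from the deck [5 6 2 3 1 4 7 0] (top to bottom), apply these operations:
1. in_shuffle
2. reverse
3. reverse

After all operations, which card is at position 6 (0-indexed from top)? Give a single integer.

Answer: 0

Derivation:
After op 1 (in_shuffle): [1 5 4 6 7 2 0 3]
After op 2 (reverse): [3 0 2 7 6 4 5 1]
After op 3 (reverse): [1 5 4 6 7 2 0 3]
Position 6: card 0.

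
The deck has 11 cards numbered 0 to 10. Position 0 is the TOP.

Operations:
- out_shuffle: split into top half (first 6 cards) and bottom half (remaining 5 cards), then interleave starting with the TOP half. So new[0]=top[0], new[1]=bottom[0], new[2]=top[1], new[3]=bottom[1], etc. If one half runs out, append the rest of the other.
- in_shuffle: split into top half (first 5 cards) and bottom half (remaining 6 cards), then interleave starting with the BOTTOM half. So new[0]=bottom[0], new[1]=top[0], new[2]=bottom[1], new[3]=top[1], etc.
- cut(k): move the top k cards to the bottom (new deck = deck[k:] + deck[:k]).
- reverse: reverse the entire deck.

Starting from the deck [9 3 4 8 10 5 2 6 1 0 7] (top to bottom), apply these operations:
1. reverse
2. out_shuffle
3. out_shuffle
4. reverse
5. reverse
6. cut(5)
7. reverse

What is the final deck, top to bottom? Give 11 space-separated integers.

After op 1 (reverse): [7 0 1 6 2 5 10 8 4 3 9]
After op 2 (out_shuffle): [7 10 0 8 1 4 6 3 2 9 5]
After op 3 (out_shuffle): [7 6 10 3 0 2 8 9 1 5 4]
After op 4 (reverse): [4 5 1 9 8 2 0 3 10 6 7]
After op 5 (reverse): [7 6 10 3 0 2 8 9 1 5 4]
After op 6 (cut(5)): [2 8 9 1 5 4 7 6 10 3 0]
After op 7 (reverse): [0 3 10 6 7 4 5 1 9 8 2]

Answer: 0 3 10 6 7 4 5 1 9 8 2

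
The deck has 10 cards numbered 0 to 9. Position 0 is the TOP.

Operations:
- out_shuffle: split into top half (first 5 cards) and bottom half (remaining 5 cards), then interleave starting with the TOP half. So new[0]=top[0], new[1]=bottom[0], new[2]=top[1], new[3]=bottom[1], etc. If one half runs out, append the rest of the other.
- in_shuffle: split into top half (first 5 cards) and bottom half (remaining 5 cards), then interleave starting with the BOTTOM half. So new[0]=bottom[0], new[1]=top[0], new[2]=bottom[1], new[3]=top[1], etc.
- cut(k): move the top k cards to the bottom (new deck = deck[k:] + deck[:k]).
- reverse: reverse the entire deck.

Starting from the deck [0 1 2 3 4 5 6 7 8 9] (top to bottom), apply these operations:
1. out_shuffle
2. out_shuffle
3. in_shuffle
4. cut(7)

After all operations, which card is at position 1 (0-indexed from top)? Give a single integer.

Answer: 9

Derivation:
After op 1 (out_shuffle): [0 5 1 6 2 7 3 8 4 9]
After op 2 (out_shuffle): [0 7 5 3 1 8 6 4 2 9]
After op 3 (in_shuffle): [8 0 6 7 4 5 2 3 9 1]
After op 4 (cut(7)): [3 9 1 8 0 6 7 4 5 2]
Position 1: card 9.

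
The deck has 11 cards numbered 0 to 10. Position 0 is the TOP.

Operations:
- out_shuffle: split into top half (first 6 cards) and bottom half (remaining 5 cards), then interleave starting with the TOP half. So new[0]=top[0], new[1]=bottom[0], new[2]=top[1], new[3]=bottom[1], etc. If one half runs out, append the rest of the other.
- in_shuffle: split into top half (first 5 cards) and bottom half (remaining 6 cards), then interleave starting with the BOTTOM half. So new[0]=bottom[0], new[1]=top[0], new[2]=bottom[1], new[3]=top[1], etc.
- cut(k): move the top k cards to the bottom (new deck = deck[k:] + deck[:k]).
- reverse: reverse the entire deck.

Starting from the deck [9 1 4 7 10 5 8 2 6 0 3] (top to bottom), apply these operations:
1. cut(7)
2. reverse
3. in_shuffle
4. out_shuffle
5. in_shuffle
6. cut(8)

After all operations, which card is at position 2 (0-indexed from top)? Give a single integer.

Answer: 10

Derivation:
After op 1 (cut(7)): [2 6 0 3 9 1 4 7 10 5 8]
After op 2 (reverse): [8 5 10 7 4 1 9 3 0 6 2]
After op 3 (in_shuffle): [1 8 9 5 3 10 0 7 6 4 2]
After op 4 (out_shuffle): [1 0 8 7 9 6 5 4 3 2 10]
After op 5 (in_shuffle): [6 1 5 0 4 8 3 7 2 9 10]
After op 6 (cut(8)): [2 9 10 6 1 5 0 4 8 3 7]
Position 2: card 10.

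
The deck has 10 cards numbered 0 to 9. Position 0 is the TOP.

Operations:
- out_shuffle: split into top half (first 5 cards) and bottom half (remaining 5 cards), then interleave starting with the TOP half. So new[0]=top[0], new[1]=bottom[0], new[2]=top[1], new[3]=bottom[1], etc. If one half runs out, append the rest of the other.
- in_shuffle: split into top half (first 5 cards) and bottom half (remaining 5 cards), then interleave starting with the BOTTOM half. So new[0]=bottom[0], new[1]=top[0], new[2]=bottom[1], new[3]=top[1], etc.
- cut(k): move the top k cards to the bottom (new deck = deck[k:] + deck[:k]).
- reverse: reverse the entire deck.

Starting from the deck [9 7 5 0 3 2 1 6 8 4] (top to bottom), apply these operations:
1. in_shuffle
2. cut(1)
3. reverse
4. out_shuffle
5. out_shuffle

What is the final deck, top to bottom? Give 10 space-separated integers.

Answer: 2 7 5 0 3 1 6 8 4 9

Derivation:
After op 1 (in_shuffle): [2 9 1 7 6 5 8 0 4 3]
After op 2 (cut(1)): [9 1 7 6 5 8 0 4 3 2]
After op 3 (reverse): [2 3 4 0 8 5 6 7 1 9]
After op 4 (out_shuffle): [2 5 3 6 4 7 0 1 8 9]
After op 5 (out_shuffle): [2 7 5 0 3 1 6 8 4 9]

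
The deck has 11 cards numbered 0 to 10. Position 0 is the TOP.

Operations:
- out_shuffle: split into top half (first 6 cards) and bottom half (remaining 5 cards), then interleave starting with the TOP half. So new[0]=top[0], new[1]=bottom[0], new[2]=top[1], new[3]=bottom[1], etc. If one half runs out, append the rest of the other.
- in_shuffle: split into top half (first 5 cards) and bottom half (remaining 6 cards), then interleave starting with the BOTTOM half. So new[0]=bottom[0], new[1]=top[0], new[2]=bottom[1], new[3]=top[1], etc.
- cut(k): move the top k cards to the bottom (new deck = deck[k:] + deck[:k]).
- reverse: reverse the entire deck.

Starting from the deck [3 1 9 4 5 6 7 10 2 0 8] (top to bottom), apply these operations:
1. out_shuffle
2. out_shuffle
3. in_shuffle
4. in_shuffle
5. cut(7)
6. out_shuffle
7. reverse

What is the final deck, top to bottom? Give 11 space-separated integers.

After op 1 (out_shuffle): [3 7 1 10 9 2 4 0 5 8 6]
After op 2 (out_shuffle): [3 4 7 0 1 5 10 8 9 6 2]
After op 3 (in_shuffle): [5 3 10 4 8 7 9 0 6 1 2]
After op 4 (in_shuffle): [7 5 9 3 0 10 6 4 1 8 2]
After op 5 (cut(7)): [4 1 8 2 7 5 9 3 0 10 6]
After op 6 (out_shuffle): [4 9 1 3 8 0 2 10 7 6 5]
After op 7 (reverse): [5 6 7 10 2 0 8 3 1 9 4]

Answer: 5 6 7 10 2 0 8 3 1 9 4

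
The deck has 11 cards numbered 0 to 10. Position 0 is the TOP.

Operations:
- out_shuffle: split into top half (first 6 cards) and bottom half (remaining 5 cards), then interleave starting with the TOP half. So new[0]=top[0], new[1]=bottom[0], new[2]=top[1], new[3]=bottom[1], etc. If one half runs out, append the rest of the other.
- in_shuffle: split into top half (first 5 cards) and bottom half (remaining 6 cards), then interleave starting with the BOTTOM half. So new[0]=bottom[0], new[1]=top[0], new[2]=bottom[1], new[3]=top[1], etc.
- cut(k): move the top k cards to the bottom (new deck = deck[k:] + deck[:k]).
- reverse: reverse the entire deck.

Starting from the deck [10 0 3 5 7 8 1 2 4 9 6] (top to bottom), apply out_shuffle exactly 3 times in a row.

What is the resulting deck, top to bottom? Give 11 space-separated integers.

After op 1 (out_shuffle): [10 1 0 2 3 4 5 9 7 6 8]
After op 2 (out_shuffle): [10 5 1 9 0 7 2 6 3 8 4]
After op 3 (out_shuffle): [10 2 5 6 1 3 9 8 0 4 7]

Answer: 10 2 5 6 1 3 9 8 0 4 7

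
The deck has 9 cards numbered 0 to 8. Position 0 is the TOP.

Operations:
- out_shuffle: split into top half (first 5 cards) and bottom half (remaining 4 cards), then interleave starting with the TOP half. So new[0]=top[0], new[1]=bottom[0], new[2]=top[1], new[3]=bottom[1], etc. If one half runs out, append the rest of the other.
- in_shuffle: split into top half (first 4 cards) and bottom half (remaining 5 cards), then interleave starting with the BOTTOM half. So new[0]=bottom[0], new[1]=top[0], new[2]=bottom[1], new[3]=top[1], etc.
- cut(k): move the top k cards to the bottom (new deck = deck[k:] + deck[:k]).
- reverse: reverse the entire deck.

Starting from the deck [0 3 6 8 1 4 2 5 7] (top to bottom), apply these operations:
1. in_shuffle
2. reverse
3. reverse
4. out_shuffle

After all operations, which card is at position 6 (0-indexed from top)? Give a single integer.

After op 1 (in_shuffle): [1 0 4 3 2 6 5 8 7]
After op 2 (reverse): [7 8 5 6 2 3 4 0 1]
After op 3 (reverse): [1 0 4 3 2 6 5 8 7]
After op 4 (out_shuffle): [1 6 0 5 4 8 3 7 2]
Position 6: card 3.

Answer: 3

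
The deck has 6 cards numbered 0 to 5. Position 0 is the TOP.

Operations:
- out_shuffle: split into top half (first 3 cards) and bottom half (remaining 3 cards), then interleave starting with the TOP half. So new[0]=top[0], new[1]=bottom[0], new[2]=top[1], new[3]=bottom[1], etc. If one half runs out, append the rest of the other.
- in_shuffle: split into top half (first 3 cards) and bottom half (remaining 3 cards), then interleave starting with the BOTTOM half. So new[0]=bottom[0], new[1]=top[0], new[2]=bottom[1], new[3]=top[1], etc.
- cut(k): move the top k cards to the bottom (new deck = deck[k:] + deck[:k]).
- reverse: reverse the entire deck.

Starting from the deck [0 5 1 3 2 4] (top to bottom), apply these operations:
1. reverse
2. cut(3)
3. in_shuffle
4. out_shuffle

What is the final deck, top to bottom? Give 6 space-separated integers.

Answer: 4 5 1 3 2 0

Derivation:
After op 1 (reverse): [4 2 3 1 5 0]
After op 2 (cut(3)): [1 5 0 4 2 3]
After op 3 (in_shuffle): [4 1 2 5 3 0]
After op 4 (out_shuffle): [4 5 1 3 2 0]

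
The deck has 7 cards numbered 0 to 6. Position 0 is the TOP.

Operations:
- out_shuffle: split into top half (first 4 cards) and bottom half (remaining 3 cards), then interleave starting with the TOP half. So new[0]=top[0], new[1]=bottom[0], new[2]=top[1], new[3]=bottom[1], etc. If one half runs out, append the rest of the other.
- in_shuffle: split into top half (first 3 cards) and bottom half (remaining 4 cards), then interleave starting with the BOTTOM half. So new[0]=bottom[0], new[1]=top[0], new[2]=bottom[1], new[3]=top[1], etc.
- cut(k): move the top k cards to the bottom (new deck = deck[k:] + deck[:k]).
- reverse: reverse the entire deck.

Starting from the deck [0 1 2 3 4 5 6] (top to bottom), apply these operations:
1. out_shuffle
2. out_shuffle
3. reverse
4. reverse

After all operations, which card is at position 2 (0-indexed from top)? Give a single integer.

After op 1 (out_shuffle): [0 4 1 5 2 6 3]
After op 2 (out_shuffle): [0 2 4 6 1 3 5]
After op 3 (reverse): [5 3 1 6 4 2 0]
After op 4 (reverse): [0 2 4 6 1 3 5]
Position 2: card 4.

Answer: 4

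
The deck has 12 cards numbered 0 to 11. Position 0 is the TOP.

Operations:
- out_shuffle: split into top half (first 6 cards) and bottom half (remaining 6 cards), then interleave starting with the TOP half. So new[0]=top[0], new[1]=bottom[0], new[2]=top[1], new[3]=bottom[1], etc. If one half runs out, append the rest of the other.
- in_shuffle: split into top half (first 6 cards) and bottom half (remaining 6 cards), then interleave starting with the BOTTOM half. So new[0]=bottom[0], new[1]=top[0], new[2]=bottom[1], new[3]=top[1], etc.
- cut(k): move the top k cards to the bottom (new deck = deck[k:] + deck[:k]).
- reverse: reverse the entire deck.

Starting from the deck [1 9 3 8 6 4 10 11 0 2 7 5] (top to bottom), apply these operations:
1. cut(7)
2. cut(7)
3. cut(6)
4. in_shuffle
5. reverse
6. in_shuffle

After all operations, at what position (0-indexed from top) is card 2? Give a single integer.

Answer: 4

Derivation:
After op 1 (cut(7)): [11 0 2 7 5 1 9 3 8 6 4 10]
After op 2 (cut(7)): [3 8 6 4 10 11 0 2 7 5 1 9]
After op 3 (cut(6)): [0 2 7 5 1 9 3 8 6 4 10 11]
After op 4 (in_shuffle): [3 0 8 2 6 7 4 5 10 1 11 9]
After op 5 (reverse): [9 11 1 10 5 4 7 6 2 8 0 3]
After op 6 (in_shuffle): [7 9 6 11 2 1 8 10 0 5 3 4]
Card 2 is at position 4.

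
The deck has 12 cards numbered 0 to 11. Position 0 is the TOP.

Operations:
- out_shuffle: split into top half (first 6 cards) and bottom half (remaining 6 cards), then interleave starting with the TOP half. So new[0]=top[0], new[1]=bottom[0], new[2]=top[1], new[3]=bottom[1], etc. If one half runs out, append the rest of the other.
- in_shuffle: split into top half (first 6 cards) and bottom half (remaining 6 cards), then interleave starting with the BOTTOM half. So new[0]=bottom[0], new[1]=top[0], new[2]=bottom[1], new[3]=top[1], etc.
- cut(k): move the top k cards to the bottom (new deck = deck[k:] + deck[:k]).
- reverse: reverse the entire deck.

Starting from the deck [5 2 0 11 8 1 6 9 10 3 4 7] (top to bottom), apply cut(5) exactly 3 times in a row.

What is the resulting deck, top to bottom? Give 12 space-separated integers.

Answer: 11 8 1 6 9 10 3 4 7 5 2 0

Derivation:
After op 1 (cut(5)): [1 6 9 10 3 4 7 5 2 0 11 8]
After op 2 (cut(5)): [4 7 5 2 0 11 8 1 6 9 10 3]
After op 3 (cut(5)): [11 8 1 6 9 10 3 4 7 5 2 0]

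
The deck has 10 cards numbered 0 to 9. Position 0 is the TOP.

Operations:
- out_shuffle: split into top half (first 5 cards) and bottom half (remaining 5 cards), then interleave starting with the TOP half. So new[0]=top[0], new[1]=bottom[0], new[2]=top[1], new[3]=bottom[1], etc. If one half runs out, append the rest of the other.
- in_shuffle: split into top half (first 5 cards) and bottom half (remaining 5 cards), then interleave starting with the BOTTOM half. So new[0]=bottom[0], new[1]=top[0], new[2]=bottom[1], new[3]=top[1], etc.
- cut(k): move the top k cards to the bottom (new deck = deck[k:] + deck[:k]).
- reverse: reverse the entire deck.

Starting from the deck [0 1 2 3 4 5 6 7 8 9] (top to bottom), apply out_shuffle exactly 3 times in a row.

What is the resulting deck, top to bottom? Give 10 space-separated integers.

Answer: 0 8 7 6 5 4 3 2 1 9

Derivation:
After op 1 (out_shuffle): [0 5 1 6 2 7 3 8 4 9]
After op 2 (out_shuffle): [0 7 5 3 1 8 6 4 2 9]
After op 3 (out_shuffle): [0 8 7 6 5 4 3 2 1 9]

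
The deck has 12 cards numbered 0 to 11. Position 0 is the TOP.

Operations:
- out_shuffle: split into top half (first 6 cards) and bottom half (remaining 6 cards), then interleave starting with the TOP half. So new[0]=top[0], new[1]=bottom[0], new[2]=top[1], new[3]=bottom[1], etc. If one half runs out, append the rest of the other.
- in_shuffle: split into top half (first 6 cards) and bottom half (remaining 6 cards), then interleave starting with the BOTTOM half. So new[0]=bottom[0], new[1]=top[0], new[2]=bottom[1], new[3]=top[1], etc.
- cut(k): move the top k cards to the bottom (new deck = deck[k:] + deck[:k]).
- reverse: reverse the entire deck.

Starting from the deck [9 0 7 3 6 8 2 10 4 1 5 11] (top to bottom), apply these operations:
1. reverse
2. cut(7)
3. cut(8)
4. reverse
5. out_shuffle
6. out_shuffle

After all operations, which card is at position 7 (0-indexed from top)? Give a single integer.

After op 1 (reverse): [11 5 1 4 10 2 8 6 3 7 0 9]
After op 2 (cut(7)): [6 3 7 0 9 11 5 1 4 10 2 8]
After op 3 (cut(8)): [4 10 2 8 6 3 7 0 9 11 5 1]
After op 4 (reverse): [1 5 11 9 0 7 3 6 8 2 10 4]
After op 5 (out_shuffle): [1 3 5 6 11 8 9 2 0 10 7 4]
After op 6 (out_shuffle): [1 9 3 2 5 0 6 10 11 7 8 4]
Position 7: card 10.

Answer: 10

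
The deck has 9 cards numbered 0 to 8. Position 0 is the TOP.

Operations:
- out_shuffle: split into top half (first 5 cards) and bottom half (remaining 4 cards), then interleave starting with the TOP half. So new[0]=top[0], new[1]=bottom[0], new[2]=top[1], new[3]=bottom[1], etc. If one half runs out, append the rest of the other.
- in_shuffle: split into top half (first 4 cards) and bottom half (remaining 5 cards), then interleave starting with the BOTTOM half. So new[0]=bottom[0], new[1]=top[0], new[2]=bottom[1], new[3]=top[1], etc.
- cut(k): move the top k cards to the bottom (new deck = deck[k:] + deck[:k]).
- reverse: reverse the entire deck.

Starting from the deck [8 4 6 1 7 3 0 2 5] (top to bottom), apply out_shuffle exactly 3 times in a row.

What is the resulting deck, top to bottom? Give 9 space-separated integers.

After op 1 (out_shuffle): [8 3 4 0 6 2 1 5 7]
After op 2 (out_shuffle): [8 2 3 1 4 5 0 7 6]
After op 3 (out_shuffle): [8 5 2 0 3 7 1 6 4]

Answer: 8 5 2 0 3 7 1 6 4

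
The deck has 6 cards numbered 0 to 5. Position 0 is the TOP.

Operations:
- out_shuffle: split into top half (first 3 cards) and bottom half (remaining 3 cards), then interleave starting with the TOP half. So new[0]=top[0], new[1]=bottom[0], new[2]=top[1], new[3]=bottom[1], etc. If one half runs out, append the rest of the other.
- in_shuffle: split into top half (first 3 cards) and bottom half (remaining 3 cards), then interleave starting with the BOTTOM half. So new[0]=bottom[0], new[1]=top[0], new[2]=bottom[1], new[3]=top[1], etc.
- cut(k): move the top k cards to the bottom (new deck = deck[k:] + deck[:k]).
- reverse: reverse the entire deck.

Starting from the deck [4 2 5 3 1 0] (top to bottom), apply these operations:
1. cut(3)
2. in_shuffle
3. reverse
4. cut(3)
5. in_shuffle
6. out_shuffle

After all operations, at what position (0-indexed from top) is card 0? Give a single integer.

Answer: 0

Derivation:
After op 1 (cut(3)): [3 1 0 4 2 5]
After op 2 (in_shuffle): [4 3 2 1 5 0]
After op 3 (reverse): [0 5 1 2 3 4]
After op 4 (cut(3)): [2 3 4 0 5 1]
After op 5 (in_shuffle): [0 2 5 3 1 4]
After op 6 (out_shuffle): [0 3 2 1 5 4]
Card 0 is at position 0.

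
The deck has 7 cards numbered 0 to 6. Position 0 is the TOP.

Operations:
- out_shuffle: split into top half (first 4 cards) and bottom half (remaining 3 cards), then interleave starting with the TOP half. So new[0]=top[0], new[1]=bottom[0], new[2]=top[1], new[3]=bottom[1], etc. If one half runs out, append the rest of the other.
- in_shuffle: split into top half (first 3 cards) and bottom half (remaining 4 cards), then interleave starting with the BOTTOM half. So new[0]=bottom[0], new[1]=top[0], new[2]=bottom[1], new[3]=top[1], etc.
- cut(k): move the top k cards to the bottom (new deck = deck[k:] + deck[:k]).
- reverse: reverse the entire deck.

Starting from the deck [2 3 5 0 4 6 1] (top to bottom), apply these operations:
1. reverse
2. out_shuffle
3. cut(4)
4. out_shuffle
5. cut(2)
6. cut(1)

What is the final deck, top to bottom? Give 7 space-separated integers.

After op 1 (reverse): [1 6 4 0 5 3 2]
After op 2 (out_shuffle): [1 5 6 3 4 2 0]
After op 3 (cut(4)): [4 2 0 1 5 6 3]
After op 4 (out_shuffle): [4 5 2 6 0 3 1]
After op 5 (cut(2)): [2 6 0 3 1 4 5]
After op 6 (cut(1)): [6 0 3 1 4 5 2]

Answer: 6 0 3 1 4 5 2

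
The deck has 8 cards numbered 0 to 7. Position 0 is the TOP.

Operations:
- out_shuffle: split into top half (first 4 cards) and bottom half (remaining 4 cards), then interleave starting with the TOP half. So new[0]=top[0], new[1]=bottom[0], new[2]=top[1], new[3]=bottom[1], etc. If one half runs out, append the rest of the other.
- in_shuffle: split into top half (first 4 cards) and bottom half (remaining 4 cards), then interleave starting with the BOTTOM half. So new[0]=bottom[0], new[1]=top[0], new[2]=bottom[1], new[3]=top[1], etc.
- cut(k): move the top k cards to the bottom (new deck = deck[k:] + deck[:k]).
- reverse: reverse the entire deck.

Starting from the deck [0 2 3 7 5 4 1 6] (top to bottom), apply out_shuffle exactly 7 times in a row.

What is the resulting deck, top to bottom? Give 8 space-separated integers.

Answer: 0 5 2 4 3 1 7 6

Derivation:
After op 1 (out_shuffle): [0 5 2 4 3 1 7 6]
After op 2 (out_shuffle): [0 3 5 1 2 7 4 6]
After op 3 (out_shuffle): [0 2 3 7 5 4 1 6]
After op 4 (out_shuffle): [0 5 2 4 3 1 7 6]
After op 5 (out_shuffle): [0 3 5 1 2 7 4 6]
After op 6 (out_shuffle): [0 2 3 7 5 4 1 6]
After op 7 (out_shuffle): [0 5 2 4 3 1 7 6]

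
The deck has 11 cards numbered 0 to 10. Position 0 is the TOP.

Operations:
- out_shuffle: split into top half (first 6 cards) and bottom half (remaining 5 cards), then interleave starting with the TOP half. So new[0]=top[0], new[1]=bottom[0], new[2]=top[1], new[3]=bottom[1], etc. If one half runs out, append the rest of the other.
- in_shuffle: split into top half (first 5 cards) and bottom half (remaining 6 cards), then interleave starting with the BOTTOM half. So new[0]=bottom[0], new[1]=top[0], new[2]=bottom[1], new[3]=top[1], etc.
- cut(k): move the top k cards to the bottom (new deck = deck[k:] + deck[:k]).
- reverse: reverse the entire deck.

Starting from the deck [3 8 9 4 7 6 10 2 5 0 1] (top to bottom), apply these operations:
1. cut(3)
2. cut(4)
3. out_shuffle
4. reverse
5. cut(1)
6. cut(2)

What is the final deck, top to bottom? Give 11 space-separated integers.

After op 1 (cut(3)): [4 7 6 10 2 5 0 1 3 8 9]
After op 2 (cut(4)): [2 5 0 1 3 8 9 4 7 6 10]
After op 3 (out_shuffle): [2 9 5 4 0 7 1 6 3 10 8]
After op 4 (reverse): [8 10 3 6 1 7 0 4 5 9 2]
After op 5 (cut(1)): [10 3 6 1 7 0 4 5 9 2 8]
After op 6 (cut(2)): [6 1 7 0 4 5 9 2 8 10 3]

Answer: 6 1 7 0 4 5 9 2 8 10 3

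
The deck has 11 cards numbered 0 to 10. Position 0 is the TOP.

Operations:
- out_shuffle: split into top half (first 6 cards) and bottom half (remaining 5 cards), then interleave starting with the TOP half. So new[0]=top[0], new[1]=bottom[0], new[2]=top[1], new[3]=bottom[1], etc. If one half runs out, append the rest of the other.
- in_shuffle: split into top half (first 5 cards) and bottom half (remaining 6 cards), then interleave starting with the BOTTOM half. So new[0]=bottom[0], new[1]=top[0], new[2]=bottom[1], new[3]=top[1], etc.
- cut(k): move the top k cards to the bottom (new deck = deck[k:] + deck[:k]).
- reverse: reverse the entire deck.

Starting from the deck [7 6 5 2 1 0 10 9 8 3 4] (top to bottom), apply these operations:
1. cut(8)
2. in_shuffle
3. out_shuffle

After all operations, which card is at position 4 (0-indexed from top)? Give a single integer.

Answer: 2

Derivation:
After op 1 (cut(8)): [8 3 4 7 6 5 2 1 0 10 9]
After op 2 (in_shuffle): [5 8 2 3 1 4 0 7 10 6 9]
After op 3 (out_shuffle): [5 0 8 7 2 10 3 6 1 9 4]
Position 4: card 2.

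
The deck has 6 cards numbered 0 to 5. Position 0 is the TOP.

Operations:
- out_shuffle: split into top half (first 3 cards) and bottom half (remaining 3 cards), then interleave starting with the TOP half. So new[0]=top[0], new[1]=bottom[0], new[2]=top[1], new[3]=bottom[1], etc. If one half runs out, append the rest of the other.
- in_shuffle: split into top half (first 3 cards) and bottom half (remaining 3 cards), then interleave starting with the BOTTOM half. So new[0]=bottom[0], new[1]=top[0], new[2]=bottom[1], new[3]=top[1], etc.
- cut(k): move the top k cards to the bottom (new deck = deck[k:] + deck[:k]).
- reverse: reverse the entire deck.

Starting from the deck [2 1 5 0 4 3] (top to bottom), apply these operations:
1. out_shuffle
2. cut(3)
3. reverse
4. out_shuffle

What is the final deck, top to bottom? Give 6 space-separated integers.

Answer: 1 3 0 5 2 4

Derivation:
After op 1 (out_shuffle): [2 0 1 4 5 3]
After op 2 (cut(3)): [4 5 3 2 0 1]
After op 3 (reverse): [1 0 2 3 5 4]
After op 4 (out_shuffle): [1 3 0 5 2 4]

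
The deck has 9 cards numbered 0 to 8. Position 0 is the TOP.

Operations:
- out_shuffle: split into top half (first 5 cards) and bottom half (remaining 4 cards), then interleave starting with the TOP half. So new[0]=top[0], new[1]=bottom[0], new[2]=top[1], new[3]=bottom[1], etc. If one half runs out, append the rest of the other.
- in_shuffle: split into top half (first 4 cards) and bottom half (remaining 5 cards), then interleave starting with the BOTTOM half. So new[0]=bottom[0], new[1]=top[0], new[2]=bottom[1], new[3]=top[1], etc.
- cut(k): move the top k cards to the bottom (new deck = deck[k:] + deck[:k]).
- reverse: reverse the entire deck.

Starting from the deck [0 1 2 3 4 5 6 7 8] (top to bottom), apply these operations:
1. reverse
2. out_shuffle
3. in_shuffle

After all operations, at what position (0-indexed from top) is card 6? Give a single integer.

Answer: 0

Derivation:
After op 1 (reverse): [8 7 6 5 4 3 2 1 0]
After op 2 (out_shuffle): [8 3 7 2 6 1 5 0 4]
After op 3 (in_shuffle): [6 8 1 3 5 7 0 2 4]
Card 6 is at position 0.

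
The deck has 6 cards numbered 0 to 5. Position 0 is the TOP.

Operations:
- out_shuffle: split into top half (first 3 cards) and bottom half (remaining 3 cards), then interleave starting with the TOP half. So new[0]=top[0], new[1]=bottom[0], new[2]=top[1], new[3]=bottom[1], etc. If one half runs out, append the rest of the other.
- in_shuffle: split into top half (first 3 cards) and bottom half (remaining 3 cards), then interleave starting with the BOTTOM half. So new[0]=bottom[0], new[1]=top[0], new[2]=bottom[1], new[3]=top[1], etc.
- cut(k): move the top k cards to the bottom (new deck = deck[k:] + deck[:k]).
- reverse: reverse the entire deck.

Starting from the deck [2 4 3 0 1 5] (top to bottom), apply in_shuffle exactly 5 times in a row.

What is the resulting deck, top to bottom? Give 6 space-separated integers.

After op 1 (in_shuffle): [0 2 1 4 5 3]
After op 2 (in_shuffle): [4 0 5 2 3 1]
After op 3 (in_shuffle): [2 4 3 0 1 5]
After op 4 (in_shuffle): [0 2 1 4 5 3]
After op 5 (in_shuffle): [4 0 5 2 3 1]

Answer: 4 0 5 2 3 1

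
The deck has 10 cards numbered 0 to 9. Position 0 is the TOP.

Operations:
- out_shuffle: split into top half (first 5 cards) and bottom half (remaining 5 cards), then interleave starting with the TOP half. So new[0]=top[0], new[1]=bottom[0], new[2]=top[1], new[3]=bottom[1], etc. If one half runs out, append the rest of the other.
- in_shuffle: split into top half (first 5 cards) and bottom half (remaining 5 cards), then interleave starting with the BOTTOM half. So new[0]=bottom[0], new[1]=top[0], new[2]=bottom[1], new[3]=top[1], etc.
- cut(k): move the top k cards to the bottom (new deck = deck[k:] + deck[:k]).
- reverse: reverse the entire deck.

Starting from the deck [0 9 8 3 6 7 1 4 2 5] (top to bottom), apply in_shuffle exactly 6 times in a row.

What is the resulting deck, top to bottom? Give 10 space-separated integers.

Answer: 6 5 3 2 8 4 9 1 0 7

Derivation:
After op 1 (in_shuffle): [7 0 1 9 4 8 2 3 5 6]
After op 2 (in_shuffle): [8 7 2 0 3 1 5 9 6 4]
After op 3 (in_shuffle): [1 8 5 7 9 2 6 0 4 3]
After op 4 (in_shuffle): [2 1 6 8 0 5 4 7 3 9]
After op 5 (in_shuffle): [5 2 4 1 7 6 3 8 9 0]
After op 6 (in_shuffle): [6 5 3 2 8 4 9 1 0 7]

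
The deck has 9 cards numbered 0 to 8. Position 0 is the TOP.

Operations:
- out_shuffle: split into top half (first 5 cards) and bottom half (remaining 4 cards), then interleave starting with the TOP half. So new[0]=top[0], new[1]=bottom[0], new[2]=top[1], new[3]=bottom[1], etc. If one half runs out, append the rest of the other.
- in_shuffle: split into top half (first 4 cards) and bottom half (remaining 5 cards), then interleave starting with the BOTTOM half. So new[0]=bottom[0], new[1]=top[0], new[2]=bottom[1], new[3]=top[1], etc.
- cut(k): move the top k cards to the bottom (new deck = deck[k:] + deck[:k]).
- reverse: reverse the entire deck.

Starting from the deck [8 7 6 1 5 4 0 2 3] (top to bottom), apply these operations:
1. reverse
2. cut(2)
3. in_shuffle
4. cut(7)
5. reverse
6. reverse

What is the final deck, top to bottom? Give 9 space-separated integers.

Answer: 1 2 6 0 7 4 8 5 3

Derivation:
After op 1 (reverse): [3 2 0 4 5 1 6 7 8]
After op 2 (cut(2)): [0 4 5 1 6 7 8 3 2]
After op 3 (in_shuffle): [6 0 7 4 8 5 3 1 2]
After op 4 (cut(7)): [1 2 6 0 7 4 8 5 3]
After op 5 (reverse): [3 5 8 4 7 0 6 2 1]
After op 6 (reverse): [1 2 6 0 7 4 8 5 3]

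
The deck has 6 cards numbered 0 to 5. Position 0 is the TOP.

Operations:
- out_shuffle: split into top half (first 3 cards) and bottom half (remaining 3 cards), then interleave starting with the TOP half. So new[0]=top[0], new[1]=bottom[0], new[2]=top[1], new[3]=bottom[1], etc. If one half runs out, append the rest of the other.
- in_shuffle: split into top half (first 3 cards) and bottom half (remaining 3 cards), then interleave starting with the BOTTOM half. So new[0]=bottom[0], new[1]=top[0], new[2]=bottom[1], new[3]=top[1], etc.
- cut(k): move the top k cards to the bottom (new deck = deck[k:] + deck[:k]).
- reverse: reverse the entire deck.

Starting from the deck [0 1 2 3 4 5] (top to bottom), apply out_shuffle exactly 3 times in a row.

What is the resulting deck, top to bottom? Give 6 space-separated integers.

Answer: 0 2 4 1 3 5

Derivation:
After op 1 (out_shuffle): [0 3 1 4 2 5]
After op 2 (out_shuffle): [0 4 3 2 1 5]
After op 3 (out_shuffle): [0 2 4 1 3 5]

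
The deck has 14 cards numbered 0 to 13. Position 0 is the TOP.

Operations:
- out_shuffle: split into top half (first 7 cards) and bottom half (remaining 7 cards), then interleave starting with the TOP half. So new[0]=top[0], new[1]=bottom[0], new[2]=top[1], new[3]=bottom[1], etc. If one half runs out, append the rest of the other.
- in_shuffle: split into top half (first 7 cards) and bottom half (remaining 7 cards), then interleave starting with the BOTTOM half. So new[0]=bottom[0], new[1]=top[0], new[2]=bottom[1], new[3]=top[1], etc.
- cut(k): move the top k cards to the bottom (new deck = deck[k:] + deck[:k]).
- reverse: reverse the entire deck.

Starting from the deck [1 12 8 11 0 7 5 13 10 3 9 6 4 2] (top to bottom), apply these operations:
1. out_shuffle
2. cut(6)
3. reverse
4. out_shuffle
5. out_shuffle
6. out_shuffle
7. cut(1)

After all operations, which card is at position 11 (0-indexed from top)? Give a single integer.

After op 1 (out_shuffle): [1 13 12 10 8 3 11 9 0 6 7 4 5 2]
After op 2 (cut(6)): [11 9 0 6 7 4 5 2 1 13 12 10 8 3]
After op 3 (reverse): [3 8 10 12 13 1 2 5 4 7 6 0 9 11]
After op 4 (out_shuffle): [3 5 8 4 10 7 12 6 13 0 1 9 2 11]
After op 5 (out_shuffle): [3 6 5 13 8 0 4 1 10 9 7 2 12 11]
After op 6 (out_shuffle): [3 1 6 10 5 9 13 7 8 2 0 12 4 11]
After op 7 (cut(1)): [1 6 10 5 9 13 7 8 2 0 12 4 11 3]
Position 11: card 4.

Answer: 4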